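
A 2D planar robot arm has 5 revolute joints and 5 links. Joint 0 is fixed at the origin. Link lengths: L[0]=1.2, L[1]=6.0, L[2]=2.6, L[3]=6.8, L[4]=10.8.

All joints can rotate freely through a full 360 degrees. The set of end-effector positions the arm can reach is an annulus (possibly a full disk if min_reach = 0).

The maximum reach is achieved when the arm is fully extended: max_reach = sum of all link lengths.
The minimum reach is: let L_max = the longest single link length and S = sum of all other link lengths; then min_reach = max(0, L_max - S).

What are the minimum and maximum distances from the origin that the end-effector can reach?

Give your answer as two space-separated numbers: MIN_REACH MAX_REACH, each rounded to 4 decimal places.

Answer: 0.0000 27.4000

Derivation:
Link lengths: [1.2, 6.0, 2.6, 6.8, 10.8]
max_reach = 1.2 + 6 + 2.6 + 6.8 + 10.8 = 27.4
L_max = max([1.2, 6.0, 2.6, 6.8, 10.8]) = 10.8
S (sum of others) = 27.4 - 10.8 = 16.6
min_reach = max(0, 10.8 - 16.6) = max(0, -5.8) = 0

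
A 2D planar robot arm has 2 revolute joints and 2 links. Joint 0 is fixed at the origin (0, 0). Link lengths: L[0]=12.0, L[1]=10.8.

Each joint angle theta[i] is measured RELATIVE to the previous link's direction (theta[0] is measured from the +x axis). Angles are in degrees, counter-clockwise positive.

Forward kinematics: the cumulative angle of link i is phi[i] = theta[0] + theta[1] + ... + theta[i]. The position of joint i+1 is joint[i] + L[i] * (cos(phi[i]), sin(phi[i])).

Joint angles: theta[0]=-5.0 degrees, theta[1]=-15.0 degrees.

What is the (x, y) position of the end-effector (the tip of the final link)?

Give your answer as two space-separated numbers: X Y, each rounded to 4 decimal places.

Answer: 22.1030 -4.7397

Derivation:
joint[0] = (0.0000, 0.0000)  (base)
link 0: phi[0] = -5 = -5 deg
  cos(-5 deg) = 0.9962, sin(-5 deg) = -0.0872
  joint[1] = (0.0000, 0.0000) + 12 * (0.9962, -0.0872) = (0.0000 + 11.9543, 0.0000 + -1.0459) = (11.9543, -1.0459)
link 1: phi[1] = -5 + -15 = -20 deg
  cos(-20 deg) = 0.9397, sin(-20 deg) = -0.3420
  joint[2] = (11.9543, -1.0459) + 10.8 * (0.9397, -0.3420) = (11.9543 + 10.1487, -1.0459 + -3.6938) = (22.1030, -4.7397)
End effector: (22.1030, -4.7397)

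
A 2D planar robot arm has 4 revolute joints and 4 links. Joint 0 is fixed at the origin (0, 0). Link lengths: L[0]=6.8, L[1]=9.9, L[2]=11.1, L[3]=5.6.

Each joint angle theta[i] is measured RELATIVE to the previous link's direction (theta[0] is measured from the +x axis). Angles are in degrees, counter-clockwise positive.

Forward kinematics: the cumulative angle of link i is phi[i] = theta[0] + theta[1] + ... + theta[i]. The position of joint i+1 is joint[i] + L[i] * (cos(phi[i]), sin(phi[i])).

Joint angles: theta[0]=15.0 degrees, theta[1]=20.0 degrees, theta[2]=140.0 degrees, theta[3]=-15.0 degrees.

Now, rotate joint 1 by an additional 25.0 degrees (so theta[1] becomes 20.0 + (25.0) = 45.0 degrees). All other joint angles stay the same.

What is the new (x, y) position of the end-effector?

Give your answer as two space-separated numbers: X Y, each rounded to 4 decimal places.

Answer: -4.4910 6.0491

Derivation:
joint[0] = (0.0000, 0.0000)  (base)
link 0: phi[0] = 15 = 15 deg
  cos(15 deg) = 0.9659, sin(15 deg) = 0.2588
  joint[1] = (0.0000, 0.0000) + 6.8 * (0.9659, 0.2588) = (0.0000 + 6.5683, 0.0000 + 1.7600) = (6.5683, 1.7600)
link 1: phi[1] = 15 + 45 = 60 deg
  cos(60 deg) = 0.5000, sin(60 deg) = 0.8660
  joint[2] = (6.5683, 1.7600) + 9.9 * (0.5000, 0.8660) = (6.5683 + 4.9500, 1.7600 + 8.5737) = (11.5183, 10.3336)
link 2: phi[2] = 15 + 45 + 140 = 200 deg
  cos(200 deg) = -0.9397, sin(200 deg) = -0.3420
  joint[3] = (11.5183, 10.3336) + 11.1 * (-0.9397, -0.3420) = (11.5183 + -10.4306, 10.3336 + -3.7964) = (1.0877, 6.5372)
link 3: phi[3] = 15 + 45 + 140 + -15 = 185 deg
  cos(185 deg) = -0.9962, sin(185 deg) = -0.0872
  joint[4] = (1.0877, 6.5372) + 5.6 * (-0.9962, -0.0872) = (1.0877 + -5.5787, 6.5372 + -0.4881) = (-4.4910, 6.0491)
End effector: (-4.4910, 6.0491)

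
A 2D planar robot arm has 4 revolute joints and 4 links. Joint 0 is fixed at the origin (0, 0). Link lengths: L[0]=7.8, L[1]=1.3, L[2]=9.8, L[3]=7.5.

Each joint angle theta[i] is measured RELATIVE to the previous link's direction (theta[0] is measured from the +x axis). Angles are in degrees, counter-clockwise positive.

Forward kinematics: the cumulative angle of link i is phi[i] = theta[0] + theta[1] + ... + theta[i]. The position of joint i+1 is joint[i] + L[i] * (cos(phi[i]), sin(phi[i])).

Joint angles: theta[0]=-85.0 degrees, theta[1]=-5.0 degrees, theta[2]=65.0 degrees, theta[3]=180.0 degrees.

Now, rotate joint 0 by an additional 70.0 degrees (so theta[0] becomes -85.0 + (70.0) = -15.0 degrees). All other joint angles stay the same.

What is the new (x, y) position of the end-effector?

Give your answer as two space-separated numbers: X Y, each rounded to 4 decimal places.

Answer: 10.3822 -0.8371

Derivation:
joint[0] = (0.0000, 0.0000)  (base)
link 0: phi[0] = -15 = -15 deg
  cos(-15 deg) = 0.9659, sin(-15 deg) = -0.2588
  joint[1] = (0.0000, 0.0000) + 7.8 * (0.9659, -0.2588) = (0.0000 + 7.5342, 0.0000 + -2.0188) = (7.5342, -2.0188)
link 1: phi[1] = -15 + -5 = -20 deg
  cos(-20 deg) = 0.9397, sin(-20 deg) = -0.3420
  joint[2] = (7.5342, -2.0188) + 1.3 * (0.9397, -0.3420) = (7.5342 + 1.2216, -2.0188 + -0.4446) = (8.7558, -2.4634)
link 2: phi[2] = -15 + -5 + 65 = 45 deg
  cos(45 deg) = 0.7071, sin(45 deg) = 0.7071
  joint[3] = (8.7558, -2.4634) + 9.8 * (0.7071, 0.7071) = (8.7558 + 6.9296, -2.4634 + 6.9296) = (15.6855, 4.4662)
link 3: phi[3] = -15 + -5 + 65 + 180 = 225 deg
  cos(225 deg) = -0.7071, sin(225 deg) = -0.7071
  joint[4] = (15.6855, 4.4662) + 7.5 * (-0.7071, -0.7071) = (15.6855 + -5.3033, 4.4662 + -5.3033) = (10.3822, -0.8371)
End effector: (10.3822, -0.8371)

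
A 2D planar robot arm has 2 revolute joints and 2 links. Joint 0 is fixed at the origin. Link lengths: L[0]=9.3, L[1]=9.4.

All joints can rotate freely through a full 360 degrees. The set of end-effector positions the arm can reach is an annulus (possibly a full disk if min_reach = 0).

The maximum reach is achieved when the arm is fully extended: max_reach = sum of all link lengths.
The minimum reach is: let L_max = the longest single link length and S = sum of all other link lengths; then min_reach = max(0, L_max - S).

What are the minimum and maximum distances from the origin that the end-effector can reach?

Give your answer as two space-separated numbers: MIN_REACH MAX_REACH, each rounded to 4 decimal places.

Link lengths: [9.3, 9.4]
max_reach = 9.3 + 9.4 = 18.7
L_max = max([9.3, 9.4]) = 9.4
S (sum of others) = 18.7 - 9.4 = 9.3
min_reach = max(0, 9.4 - 9.3) = max(0, 0.1) = 0.1

Answer: 0.1000 18.7000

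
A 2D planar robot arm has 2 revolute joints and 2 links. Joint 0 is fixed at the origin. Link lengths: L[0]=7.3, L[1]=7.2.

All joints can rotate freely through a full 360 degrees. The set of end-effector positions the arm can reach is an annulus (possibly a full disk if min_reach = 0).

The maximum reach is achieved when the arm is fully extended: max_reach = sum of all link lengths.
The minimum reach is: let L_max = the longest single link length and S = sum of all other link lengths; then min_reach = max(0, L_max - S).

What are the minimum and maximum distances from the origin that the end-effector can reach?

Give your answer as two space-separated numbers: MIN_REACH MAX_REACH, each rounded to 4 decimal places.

Answer: 0.1000 14.5000

Derivation:
Link lengths: [7.3, 7.2]
max_reach = 7.3 + 7.2 = 14.5
L_max = max([7.3, 7.2]) = 7.3
S (sum of others) = 14.5 - 7.3 = 7.2
min_reach = max(0, 7.3 - 7.2) = max(0, 0.1) = 0.1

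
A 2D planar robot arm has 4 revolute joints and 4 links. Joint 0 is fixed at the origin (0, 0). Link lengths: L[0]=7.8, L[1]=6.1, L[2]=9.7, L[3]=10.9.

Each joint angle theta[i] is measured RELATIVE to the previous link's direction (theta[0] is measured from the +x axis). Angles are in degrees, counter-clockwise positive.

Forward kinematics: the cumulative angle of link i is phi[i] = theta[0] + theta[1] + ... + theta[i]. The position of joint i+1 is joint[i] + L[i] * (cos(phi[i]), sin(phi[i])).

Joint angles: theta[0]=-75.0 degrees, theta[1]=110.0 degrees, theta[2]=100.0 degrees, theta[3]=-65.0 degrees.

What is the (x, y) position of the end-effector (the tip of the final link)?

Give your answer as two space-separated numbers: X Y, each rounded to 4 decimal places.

Answer: 3.8847 13.0662

Derivation:
joint[0] = (0.0000, 0.0000)  (base)
link 0: phi[0] = -75 = -75 deg
  cos(-75 deg) = 0.2588, sin(-75 deg) = -0.9659
  joint[1] = (0.0000, 0.0000) + 7.8 * (0.2588, -0.9659) = (0.0000 + 2.0188, 0.0000 + -7.5342) = (2.0188, -7.5342)
link 1: phi[1] = -75 + 110 = 35 deg
  cos(35 deg) = 0.8192, sin(35 deg) = 0.5736
  joint[2] = (2.0188, -7.5342) + 6.1 * (0.8192, 0.5736) = (2.0188 + 4.9968, -7.5342 + 3.4988) = (7.0156, -4.0354)
link 2: phi[2] = -75 + 110 + 100 = 135 deg
  cos(135 deg) = -0.7071, sin(135 deg) = 0.7071
  joint[3] = (7.0156, -4.0354) + 9.7 * (-0.7071, 0.7071) = (7.0156 + -6.8589, -4.0354 + 6.8589) = (0.1567, 2.8235)
link 3: phi[3] = -75 + 110 + 100 + -65 = 70 deg
  cos(70 deg) = 0.3420, sin(70 deg) = 0.9397
  joint[4] = (0.1567, 2.8235) + 10.9 * (0.3420, 0.9397) = (0.1567 + 3.7280, 2.8235 + 10.2426) = (3.8847, 13.0662)
End effector: (3.8847, 13.0662)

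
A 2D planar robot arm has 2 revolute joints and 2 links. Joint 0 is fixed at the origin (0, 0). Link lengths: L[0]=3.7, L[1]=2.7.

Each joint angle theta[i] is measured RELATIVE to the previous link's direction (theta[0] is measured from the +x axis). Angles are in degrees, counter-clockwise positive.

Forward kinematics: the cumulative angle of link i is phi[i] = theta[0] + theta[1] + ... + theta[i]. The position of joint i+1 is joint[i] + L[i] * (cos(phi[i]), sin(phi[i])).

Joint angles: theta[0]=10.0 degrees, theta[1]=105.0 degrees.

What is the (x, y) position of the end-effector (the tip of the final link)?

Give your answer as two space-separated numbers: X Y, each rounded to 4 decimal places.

joint[0] = (0.0000, 0.0000)  (base)
link 0: phi[0] = 10 = 10 deg
  cos(10 deg) = 0.9848, sin(10 deg) = 0.1736
  joint[1] = (0.0000, 0.0000) + 3.7 * (0.9848, 0.1736) = (0.0000 + 3.6438, 0.0000 + 0.6425) = (3.6438, 0.6425)
link 1: phi[1] = 10 + 105 = 115 deg
  cos(115 deg) = -0.4226, sin(115 deg) = 0.9063
  joint[2] = (3.6438, 0.6425) + 2.7 * (-0.4226, 0.9063) = (3.6438 + -1.1411, 0.6425 + 2.4470) = (2.5027, 3.0895)
End effector: (2.5027, 3.0895)

Answer: 2.5027 3.0895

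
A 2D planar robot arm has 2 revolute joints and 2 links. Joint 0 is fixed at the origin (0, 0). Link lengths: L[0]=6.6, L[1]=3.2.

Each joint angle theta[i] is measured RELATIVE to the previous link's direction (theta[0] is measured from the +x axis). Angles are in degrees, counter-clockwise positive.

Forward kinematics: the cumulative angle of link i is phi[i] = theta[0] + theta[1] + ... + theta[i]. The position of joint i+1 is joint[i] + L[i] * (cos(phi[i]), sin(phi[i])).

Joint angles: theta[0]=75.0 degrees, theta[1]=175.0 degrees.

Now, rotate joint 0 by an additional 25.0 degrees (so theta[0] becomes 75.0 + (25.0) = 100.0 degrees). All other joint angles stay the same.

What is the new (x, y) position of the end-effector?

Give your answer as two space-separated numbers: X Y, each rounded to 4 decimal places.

joint[0] = (0.0000, 0.0000)  (base)
link 0: phi[0] = 100 = 100 deg
  cos(100 deg) = -0.1736, sin(100 deg) = 0.9848
  joint[1] = (0.0000, 0.0000) + 6.6 * (-0.1736, 0.9848) = (0.0000 + -1.1461, 0.0000 + 6.4997) = (-1.1461, 6.4997)
link 1: phi[1] = 100 + 175 = 275 deg
  cos(275 deg) = 0.0872, sin(275 deg) = -0.9962
  joint[2] = (-1.1461, 6.4997) + 3.2 * (0.0872, -0.9962) = (-1.1461 + 0.2789, 6.4997 + -3.1878) = (-0.8672, 3.3119)
End effector: (-0.8672, 3.3119)

Answer: -0.8672 3.3119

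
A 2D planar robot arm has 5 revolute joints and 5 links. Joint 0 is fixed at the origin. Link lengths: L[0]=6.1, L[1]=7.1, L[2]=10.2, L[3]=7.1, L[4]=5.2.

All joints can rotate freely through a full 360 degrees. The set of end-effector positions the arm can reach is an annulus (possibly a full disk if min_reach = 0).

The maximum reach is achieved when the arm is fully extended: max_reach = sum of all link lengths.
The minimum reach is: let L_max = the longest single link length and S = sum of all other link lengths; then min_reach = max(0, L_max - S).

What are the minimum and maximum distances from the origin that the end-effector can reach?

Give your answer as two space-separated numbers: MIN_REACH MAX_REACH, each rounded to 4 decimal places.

Link lengths: [6.1, 7.1, 10.2, 7.1, 5.2]
max_reach = 6.1 + 7.1 + 10.2 + 7.1 + 5.2 = 35.7
L_max = max([6.1, 7.1, 10.2, 7.1, 5.2]) = 10.2
S (sum of others) = 35.7 - 10.2 = 25.5
min_reach = max(0, 10.2 - 25.5) = max(0, -15.3) = 0

Answer: 0.0000 35.7000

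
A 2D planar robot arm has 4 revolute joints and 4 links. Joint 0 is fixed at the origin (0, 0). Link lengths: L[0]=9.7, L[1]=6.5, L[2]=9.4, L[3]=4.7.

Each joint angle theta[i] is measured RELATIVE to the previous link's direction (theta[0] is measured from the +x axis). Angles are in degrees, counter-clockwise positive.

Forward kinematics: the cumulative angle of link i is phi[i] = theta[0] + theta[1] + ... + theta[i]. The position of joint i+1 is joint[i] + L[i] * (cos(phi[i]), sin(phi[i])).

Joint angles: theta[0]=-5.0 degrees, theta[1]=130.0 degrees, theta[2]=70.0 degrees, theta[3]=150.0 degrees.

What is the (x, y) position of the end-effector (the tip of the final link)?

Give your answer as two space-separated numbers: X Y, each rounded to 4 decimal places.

Answer: 1.3950 0.8297

Derivation:
joint[0] = (0.0000, 0.0000)  (base)
link 0: phi[0] = -5 = -5 deg
  cos(-5 deg) = 0.9962, sin(-5 deg) = -0.0872
  joint[1] = (0.0000, 0.0000) + 9.7 * (0.9962, -0.0872) = (0.0000 + 9.6631, 0.0000 + -0.8454) = (9.6631, -0.8454)
link 1: phi[1] = -5 + 130 = 125 deg
  cos(125 deg) = -0.5736, sin(125 deg) = 0.8192
  joint[2] = (9.6631, -0.8454) + 6.5 * (-0.5736, 0.8192) = (9.6631 + -3.7282, -0.8454 + 5.3245) = (5.9348, 4.4791)
link 2: phi[2] = -5 + 130 + 70 = 195 deg
  cos(195 deg) = -0.9659, sin(195 deg) = -0.2588
  joint[3] = (5.9348, 4.4791) + 9.4 * (-0.9659, -0.2588) = (5.9348 + -9.0797, 4.4791 + -2.4329) = (-3.1449, 2.0462)
link 3: phi[3] = -5 + 130 + 70 + 150 = 345 deg
  cos(345 deg) = 0.9659, sin(345 deg) = -0.2588
  joint[4] = (-3.1449, 2.0462) + 4.7 * (0.9659, -0.2588) = (-3.1449 + 4.5399, 2.0462 + -1.2164) = (1.3950, 0.8297)
End effector: (1.3950, 0.8297)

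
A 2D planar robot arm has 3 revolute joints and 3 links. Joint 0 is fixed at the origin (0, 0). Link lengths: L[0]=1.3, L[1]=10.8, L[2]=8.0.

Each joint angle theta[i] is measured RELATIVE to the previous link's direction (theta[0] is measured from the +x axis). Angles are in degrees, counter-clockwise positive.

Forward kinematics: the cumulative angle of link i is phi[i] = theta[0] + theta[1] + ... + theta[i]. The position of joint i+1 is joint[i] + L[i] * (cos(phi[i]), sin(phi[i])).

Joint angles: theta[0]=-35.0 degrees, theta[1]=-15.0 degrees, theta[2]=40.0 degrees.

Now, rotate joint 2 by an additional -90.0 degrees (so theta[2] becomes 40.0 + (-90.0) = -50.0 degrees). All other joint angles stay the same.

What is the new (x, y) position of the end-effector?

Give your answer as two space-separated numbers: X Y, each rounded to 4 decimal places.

joint[0] = (0.0000, 0.0000)  (base)
link 0: phi[0] = -35 = -35 deg
  cos(-35 deg) = 0.8192, sin(-35 deg) = -0.5736
  joint[1] = (0.0000, 0.0000) + 1.3 * (0.8192, -0.5736) = (0.0000 + 1.0649, 0.0000 + -0.7456) = (1.0649, -0.7456)
link 1: phi[1] = -35 + -15 = -50 deg
  cos(-50 deg) = 0.6428, sin(-50 deg) = -0.7660
  joint[2] = (1.0649, -0.7456) + 10.8 * (0.6428, -0.7660) = (1.0649 + 6.9421, -0.7456 + -8.2733) = (8.0070, -9.0189)
link 2: phi[2] = -35 + -15 + -50 = -100 deg
  cos(-100 deg) = -0.1736, sin(-100 deg) = -0.9848
  joint[3] = (8.0070, -9.0189) + 8 * (-0.1736, -0.9848) = (8.0070 + -1.3892, -9.0189 + -7.8785) = (6.6178, -16.8974)
End effector: (6.6178, -16.8974)

Answer: 6.6178 -16.8974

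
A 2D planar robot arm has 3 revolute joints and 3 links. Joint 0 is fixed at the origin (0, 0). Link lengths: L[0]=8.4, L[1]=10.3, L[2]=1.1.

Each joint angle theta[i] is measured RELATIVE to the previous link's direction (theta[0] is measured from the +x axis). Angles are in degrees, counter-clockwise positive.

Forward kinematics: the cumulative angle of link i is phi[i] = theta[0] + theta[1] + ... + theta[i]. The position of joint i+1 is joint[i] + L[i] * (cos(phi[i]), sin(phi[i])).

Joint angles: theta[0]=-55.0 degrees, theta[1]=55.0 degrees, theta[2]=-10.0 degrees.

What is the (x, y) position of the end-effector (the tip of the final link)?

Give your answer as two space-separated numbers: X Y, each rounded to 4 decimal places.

Answer: 16.2013 -7.0719

Derivation:
joint[0] = (0.0000, 0.0000)  (base)
link 0: phi[0] = -55 = -55 deg
  cos(-55 deg) = 0.5736, sin(-55 deg) = -0.8192
  joint[1] = (0.0000, 0.0000) + 8.4 * (0.5736, -0.8192) = (0.0000 + 4.8180, 0.0000 + -6.8809) = (4.8180, -6.8809)
link 1: phi[1] = -55 + 55 = 0 deg
  cos(0 deg) = 1.0000, sin(0 deg) = 0.0000
  joint[2] = (4.8180, -6.8809) + 10.3 * (1.0000, 0.0000) = (4.8180 + 10.3000, -6.8809 + 0.0000) = (15.1180, -6.8809)
link 2: phi[2] = -55 + 55 + -10 = -10 deg
  cos(-10 deg) = 0.9848, sin(-10 deg) = -0.1736
  joint[3] = (15.1180, -6.8809) + 1.1 * (0.9848, -0.1736) = (15.1180 + 1.0833, -6.8809 + -0.1910) = (16.2013, -7.0719)
End effector: (16.2013, -7.0719)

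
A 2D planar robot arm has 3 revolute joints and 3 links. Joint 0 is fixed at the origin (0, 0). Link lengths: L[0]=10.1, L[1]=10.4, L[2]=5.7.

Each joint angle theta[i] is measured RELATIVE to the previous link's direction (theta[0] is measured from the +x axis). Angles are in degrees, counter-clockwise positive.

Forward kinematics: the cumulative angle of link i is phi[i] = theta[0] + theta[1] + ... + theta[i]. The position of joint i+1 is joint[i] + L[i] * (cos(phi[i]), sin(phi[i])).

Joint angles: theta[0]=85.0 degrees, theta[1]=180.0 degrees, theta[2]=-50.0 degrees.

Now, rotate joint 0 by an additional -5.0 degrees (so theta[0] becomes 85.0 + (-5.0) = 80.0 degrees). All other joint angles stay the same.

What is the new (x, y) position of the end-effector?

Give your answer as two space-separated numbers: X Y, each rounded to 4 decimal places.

Answer: -4.9884 -3.1454

Derivation:
joint[0] = (0.0000, 0.0000)  (base)
link 0: phi[0] = 80 = 80 deg
  cos(80 deg) = 0.1736, sin(80 deg) = 0.9848
  joint[1] = (0.0000, 0.0000) + 10.1 * (0.1736, 0.9848) = (0.0000 + 1.7538, 0.0000 + 9.9466) = (1.7538, 9.9466)
link 1: phi[1] = 80 + 180 = 260 deg
  cos(260 deg) = -0.1736, sin(260 deg) = -0.9848
  joint[2] = (1.7538, 9.9466) + 10.4 * (-0.1736, -0.9848) = (1.7538 + -1.8059, 9.9466 + -10.2420) = (-0.0521, -0.2954)
link 2: phi[2] = 80 + 180 + -50 = 210 deg
  cos(210 deg) = -0.8660, sin(210 deg) = -0.5000
  joint[3] = (-0.0521, -0.2954) + 5.7 * (-0.8660, -0.5000) = (-0.0521 + -4.9363, -0.2954 + -2.8500) = (-4.9884, -3.1454)
End effector: (-4.9884, -3.1454)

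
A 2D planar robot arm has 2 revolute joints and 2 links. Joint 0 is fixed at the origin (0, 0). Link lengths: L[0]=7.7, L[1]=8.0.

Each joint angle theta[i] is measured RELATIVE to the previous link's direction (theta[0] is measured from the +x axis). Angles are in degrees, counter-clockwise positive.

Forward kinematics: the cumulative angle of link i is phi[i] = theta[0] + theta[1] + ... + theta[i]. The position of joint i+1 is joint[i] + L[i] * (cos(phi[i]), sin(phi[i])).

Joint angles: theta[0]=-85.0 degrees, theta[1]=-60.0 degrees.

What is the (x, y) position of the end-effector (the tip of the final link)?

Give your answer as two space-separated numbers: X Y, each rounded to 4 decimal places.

Answer: -5.8821 -12.2593

Derivation:
joint[0] = (0.0000, 0.0000)  (base)
link 0: phi[0] = -85 = -85 deg
  cos(-85 deg) = 0.0872, sin(-85 deg) = -0.9962
  joint[1] = (0.0000, 0.0000) + 7.7 * (0.0872, -0.9962) = (0.0000 + 0.6711, 0.0000 + -7.6707) = (0.6711, -7.6707)
link 1: phi[1] = -85 + -60 = -145 deg
  cos(-145 deg) = -0.8192, sin(-145 deg) = -0.5736
  joint[2] = (0.6711, -7.6707) + 8 * (-0.8192, -0.5736) = (0.6711 + -6.5532, -7.6707 + -4.5886) = (-5.8821, -12.2593)
End effector: (-5.8821, -12.2593)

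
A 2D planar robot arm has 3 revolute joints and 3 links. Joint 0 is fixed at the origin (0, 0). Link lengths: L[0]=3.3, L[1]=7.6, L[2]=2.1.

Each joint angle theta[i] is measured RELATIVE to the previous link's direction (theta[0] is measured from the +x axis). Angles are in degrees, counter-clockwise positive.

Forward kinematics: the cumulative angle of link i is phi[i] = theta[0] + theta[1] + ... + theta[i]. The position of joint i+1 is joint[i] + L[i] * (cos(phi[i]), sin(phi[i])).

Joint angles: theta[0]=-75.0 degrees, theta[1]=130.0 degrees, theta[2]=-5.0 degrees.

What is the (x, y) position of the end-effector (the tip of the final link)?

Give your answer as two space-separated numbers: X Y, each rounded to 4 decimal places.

Answer: 6.5631 4.6467

Derivation:
joint[0] = (0.0000, 0.0000)  (base)
link 0: phi[0] = -75 = -75 deg
  cos(-75 deg) = 0.2588, sin(-75 deg) = -0.9659
  joint[1] = (0.0000, 0.0000) + 3.3 * (0.2588, -0.9659) = (0.0000 + 0.8541, 0.0000 + -3.1876) = (0.8541, -3.1876)
link 1: phi[1] = -75 + 130 = 55 deg
  cos(55 deg) = 0.5736, sin(55 deg) = 0.8192
  joint[2] = (0.8541, -3.1876) + 7.6 * (0.5736, 0.8192) = (0.8541 + 4.3592, -3.1876 + 6.2256) = (5.2133, 3.0380)
link 2: phi[2] = -75 + 130 + -5 = 50 deg
  cos(50 deg) = 0.6428, sin(50 deg) = 0.7660
  joint[3] = (5.2133, 3.0380) + 2.1 * (0.6428, 0.7660) = (5.2133 + 1.3499, 3.0380 + 1.6087) = (6.5631, 4.6467)
End effector: (6.5631, 4.6467)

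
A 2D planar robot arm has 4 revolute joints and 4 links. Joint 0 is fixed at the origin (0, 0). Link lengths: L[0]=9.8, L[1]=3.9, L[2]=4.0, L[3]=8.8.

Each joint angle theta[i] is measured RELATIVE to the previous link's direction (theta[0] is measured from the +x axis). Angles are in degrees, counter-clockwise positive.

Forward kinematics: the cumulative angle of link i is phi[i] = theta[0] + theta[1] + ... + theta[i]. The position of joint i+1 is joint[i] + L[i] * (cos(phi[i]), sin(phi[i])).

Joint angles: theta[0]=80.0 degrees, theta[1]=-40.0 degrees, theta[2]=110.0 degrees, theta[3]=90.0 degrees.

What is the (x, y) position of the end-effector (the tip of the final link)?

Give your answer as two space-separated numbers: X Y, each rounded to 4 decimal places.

joint[0] = (0.0000, 0.0000)  (base)
link 0: phi[0] = 80 = 80 deg
  cos(80 deg) = 0.1736, sin(80 deg) = 0.9848
  joint[1] = (0.0000, 0.0000) + 9.8 * (0.1736, 0.9848) = (0.0000 + 1.7018, 0.0000 + 9.6511) = (1.7018, 9.6511)
link 1: phi[1] = 80 + -40 = 40 deg
  cos(40 deg) = 0.7660, sin(40 deg) = 0.6428
  joint[2] = (1.7018, 9.6511) + 3.9 * (0.7660, 0.6428) = (1.7018 + 2.9876, 9.6511 + 2.5069) = (4.6893, 12.1580)
link 2: phi[2] = 80 + -40 + 110 = 150 deg
  cos(150 deg) = -0.8660, sin(150 deg) = 0.5000
  joint[3] = (4.6893, 12.1580) + 4 * (-0.8660, 0.5000) = (4.6893 + -3.4641, 12.1580 + 2.0000) = (1.2252, 14.1580)
link 3: phi[3] = 80 + -40 + 110 + 90 = 240 deg
  cos(240 deg) = -0.5000, sin(240 deg) = -0.8660
  joint[4] = (1.2252, 14.1580) + 8.8 * (-0.5000, -0.8660) = (1.2252 + -4.4000, 14.1580 + -7.6210) = (-3.1748, 6.5370)
End effector: (-3.1748, 6.5370)

Answer: -3.1748 6.5370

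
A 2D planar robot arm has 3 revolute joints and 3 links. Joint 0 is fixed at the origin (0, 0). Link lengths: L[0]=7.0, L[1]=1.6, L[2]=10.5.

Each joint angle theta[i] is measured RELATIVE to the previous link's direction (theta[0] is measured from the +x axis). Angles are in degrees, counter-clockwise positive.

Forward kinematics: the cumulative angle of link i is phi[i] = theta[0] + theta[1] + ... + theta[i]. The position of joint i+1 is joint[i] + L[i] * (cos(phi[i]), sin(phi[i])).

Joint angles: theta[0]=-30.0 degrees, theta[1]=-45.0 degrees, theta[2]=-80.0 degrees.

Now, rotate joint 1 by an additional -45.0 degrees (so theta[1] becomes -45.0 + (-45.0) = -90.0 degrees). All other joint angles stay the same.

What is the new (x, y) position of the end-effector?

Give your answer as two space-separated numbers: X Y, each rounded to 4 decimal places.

joint[0] = (0.0000, 0.0000)  (base)
link 0: phi[0] = -30 = -30 deg
  cos(-30 deg) = 0.8660, sin(-30 deg) = -0.5000
  joint[1] = (0.0000, 0.0000) + 7 * (0.8660, -0.5000) = (0.0000 + 6.0622, 0.0000 + -3.5000) = (6.0622, -3.5000)
link 1: phi[1] = -30 + -90 = -120 deg
  cos(-120 deg) = -0.5000, sin(-120 deg) = -0.8660
  joint[2] = (6.0622, -3.5000) + 1.6 * (-0.5000, -0.8660) = (6.0622 + -0.8000, -3.5000 + -1.3856) = (5.2622, -4.8856)
link 2: phi[2] = -30 + -90 + -80 = -200 deg
  cos(-200 deg) = -0.9397, sin(-200 deg) = 0.3420
  joint[3] = (5.2622, -4.8856) + 10.5 * (-0.9397, 0.3420) = (5.2622 + -9.8668, -4.8856 + 3.5912) = (-4.6046, -1.2944)
End effector: (-4.6046, -1.2944)

Answer: -4.6046 -1.2944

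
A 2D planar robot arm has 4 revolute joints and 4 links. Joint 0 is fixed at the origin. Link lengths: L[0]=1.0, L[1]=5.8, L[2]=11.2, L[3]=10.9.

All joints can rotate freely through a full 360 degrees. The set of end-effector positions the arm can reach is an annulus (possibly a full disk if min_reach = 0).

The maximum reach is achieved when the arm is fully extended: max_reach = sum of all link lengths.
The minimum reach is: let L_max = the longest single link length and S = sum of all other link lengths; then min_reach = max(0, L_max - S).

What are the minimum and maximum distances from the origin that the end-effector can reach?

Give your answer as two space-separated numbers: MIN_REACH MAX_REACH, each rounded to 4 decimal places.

Answer: 0.0000 28.9000

Derivation:
Link lengths: [1.0, 5.8, 11.2, 10.9]
max_reach = 1 + 5.8 + 11.2 + 10.9 = 28.9
L_max = max([1.0, 5.8, 11.2, 10.9]) = 11.2
S (sum of others) = 28.9 - 11.2 = 17.7
min_reach = max(0, 11.2 - 17.7) = max(0, -6.5) = 0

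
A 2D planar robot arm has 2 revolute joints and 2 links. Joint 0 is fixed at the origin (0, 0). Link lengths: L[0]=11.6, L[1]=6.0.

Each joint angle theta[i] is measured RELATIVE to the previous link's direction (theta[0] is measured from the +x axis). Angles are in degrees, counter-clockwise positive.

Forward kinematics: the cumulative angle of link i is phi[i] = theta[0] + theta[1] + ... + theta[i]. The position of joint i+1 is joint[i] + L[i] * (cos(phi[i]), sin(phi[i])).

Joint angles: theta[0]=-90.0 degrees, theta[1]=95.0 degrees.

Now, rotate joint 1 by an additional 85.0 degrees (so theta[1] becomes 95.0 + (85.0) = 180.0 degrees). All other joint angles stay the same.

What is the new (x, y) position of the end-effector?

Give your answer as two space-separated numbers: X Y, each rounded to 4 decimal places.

joint[0] = (0.0000, 0.0000)  (base)
link 0: phi[0] = -90 = -90 deg
  cos(-90 deg) = 0.0000, sin(-90 deg) = -1.0000
  joint[1] = (0.0000, 0.0000) + 11.6 * (0.0000, -1.0000) = (0.0000 + 0.0000, 0.0000 + -11.6000) = (0.0000, -11.6000)
link 1: phi[1] = -90 + 180 = 90 deg
  cos(90 deg) = 0.0000, sin(90 deg) = 1.0000
  joint[2] = (0.0000, -11.6000) + 6 * (0.0000, 1.0000) = (0.0000 + 0.0000, -11.6000 + 6.0000) = (0.0000, -5.6000)
End effector: (0.0000, -5.6000)

Answer: 0.0000 -5.6000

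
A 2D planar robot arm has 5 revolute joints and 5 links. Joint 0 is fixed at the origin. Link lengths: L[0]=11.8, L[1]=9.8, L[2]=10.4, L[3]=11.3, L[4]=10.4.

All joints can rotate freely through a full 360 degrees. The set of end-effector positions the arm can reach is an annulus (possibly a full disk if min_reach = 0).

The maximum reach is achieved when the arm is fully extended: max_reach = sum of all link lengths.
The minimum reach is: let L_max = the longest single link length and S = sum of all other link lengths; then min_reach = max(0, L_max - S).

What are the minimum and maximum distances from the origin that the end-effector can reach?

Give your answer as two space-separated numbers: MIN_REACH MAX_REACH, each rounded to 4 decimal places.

Answer: 0.0000 53.7000

Derivation:
Link lengths: [11.8, 9.8, 10.4, 11.3, 10.4]
max_reach = 11.8 + 9.8 + 10.4 + 11.3 + 10.4 = 53.7
L_max = max([11.8, 9.8, 10.4, 11.3, 10.4]) = 11.8
S (sum of others) = 53.7 - 11.8 = 41.9
min_reach = max(0, 11.8 - 41.9) = max(0, -30.1) = 0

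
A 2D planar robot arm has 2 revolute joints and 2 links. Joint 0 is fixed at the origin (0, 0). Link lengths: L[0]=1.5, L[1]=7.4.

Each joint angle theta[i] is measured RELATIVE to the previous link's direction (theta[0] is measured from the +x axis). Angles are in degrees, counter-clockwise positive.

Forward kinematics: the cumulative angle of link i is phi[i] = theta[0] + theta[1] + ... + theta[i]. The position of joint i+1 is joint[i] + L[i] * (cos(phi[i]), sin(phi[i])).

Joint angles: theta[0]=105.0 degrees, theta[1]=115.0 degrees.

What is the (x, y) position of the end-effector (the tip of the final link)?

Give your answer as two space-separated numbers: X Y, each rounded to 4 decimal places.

joint[0] = (0.0000, 0.0000)  (base)
link 0: phi[0] = 105 = 105 deg
  cos(105 deg) = -0.2588, sin(105 deg) = 0.9659
  joint[1] = (0.0000, 0.0000) + 1.5 * (-0.2588, 0.9659) = (0.0000 + -0.3882, 0.0000 + 1.4489) = (-0.3882, 1.4489)
link 1: phi[1] = 105 + 115 = 220 deg
  cos(220 deg) = -0.7660, sin(220 deg) = -0.6428
  joint[2] = (-0.3882, 1.4489) + 7.4 * (-0.7660, -0.6428) = (-0.3882 + -5.6687, 1.4489 + -4.7566) = (-6.0570, -3.3077)
End effector: (-6.0570, -3.3077)

Answer: -6.0570 -3.3077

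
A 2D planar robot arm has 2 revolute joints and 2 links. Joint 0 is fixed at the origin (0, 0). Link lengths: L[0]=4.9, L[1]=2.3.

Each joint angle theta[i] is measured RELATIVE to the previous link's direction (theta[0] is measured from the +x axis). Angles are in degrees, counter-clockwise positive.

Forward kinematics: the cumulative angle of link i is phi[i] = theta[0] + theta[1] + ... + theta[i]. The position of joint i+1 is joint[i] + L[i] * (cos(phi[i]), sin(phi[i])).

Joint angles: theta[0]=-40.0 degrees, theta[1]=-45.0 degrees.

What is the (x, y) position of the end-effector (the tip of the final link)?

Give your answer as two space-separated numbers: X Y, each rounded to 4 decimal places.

joint[0] = (0.0000, 0.0000)  (base)
link 0: phi[0] = -40 = -40 deg
  cos(-40 deg) = 0.7660, sin(-40 deg) = -0.6428
  joint[1] = (0.0000, 0.0000) + 4.9 * (0.7660, -0.6428) = (0.0000 + 3.7536, 0.0000 + -3.1497) = (3.7536, -3.1497)
link 1: phi[1] = -40 + -45 = -85 deg
  cos(-85 deg) = 0.0872, sin(-85 deg) = -0.9962
  joint[2] = (3.7536, -3.1497) + 2.3 * (0.0872, -0.9962) = (3.7536 + 0.2005, -3.1497 + -2.2912) = (3.9541, -5.4409)
End effector: (3.9541, -5.4409)

Answer: 3.9541 -5.4409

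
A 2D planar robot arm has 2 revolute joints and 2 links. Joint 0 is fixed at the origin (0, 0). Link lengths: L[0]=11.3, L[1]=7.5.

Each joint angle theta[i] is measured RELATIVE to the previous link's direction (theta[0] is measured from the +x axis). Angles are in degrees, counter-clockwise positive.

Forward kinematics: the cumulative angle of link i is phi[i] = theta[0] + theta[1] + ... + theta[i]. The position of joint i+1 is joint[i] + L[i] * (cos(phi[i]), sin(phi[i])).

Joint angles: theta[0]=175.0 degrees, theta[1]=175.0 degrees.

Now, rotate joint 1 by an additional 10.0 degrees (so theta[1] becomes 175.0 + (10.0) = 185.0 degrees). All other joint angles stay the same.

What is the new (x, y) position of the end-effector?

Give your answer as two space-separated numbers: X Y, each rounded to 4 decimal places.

joint[0] = (0.0000, 0.0000)  (base)
link 0: phi[0] = 175 = 175 deg
  cos(175 deg) = -0.9962, sin(175 deg) = 0.0872
  joint[1] = (0.0000, 0.0000) + 11.3 * (-0.9962, 0.0872) = (0.0000 + -11.2570, 0.0000 + 0.9849) = (-11.2570, 0.9849)
link 1: phi[1] = 175 + 185 = 360 deg
  cos(360 deg) = 1.0000, sin(360 deg) = -0.0000
  joint[2] = (-11.2570, 0.9849) + 7.5 * (1.0000, -0.0000) = (-11.2570 + 7.5000, 0.9849 + -0.0000) = (-3.7570, 0.9849)
End effector: (-3.7570, 0.9849)

Answer: -3.7570 0.9849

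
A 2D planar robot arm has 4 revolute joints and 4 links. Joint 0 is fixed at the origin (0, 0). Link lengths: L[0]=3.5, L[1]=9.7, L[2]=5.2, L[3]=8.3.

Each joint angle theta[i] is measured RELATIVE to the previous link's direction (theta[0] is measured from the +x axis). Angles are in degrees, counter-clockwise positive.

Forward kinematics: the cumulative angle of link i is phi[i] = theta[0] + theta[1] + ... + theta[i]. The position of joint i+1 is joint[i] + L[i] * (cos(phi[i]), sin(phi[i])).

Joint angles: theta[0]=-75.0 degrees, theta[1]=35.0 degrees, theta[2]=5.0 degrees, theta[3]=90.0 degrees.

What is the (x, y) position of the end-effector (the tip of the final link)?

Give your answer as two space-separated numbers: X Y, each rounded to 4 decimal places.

joint[0] = (0.0000, 0.0000)  (base)
link 0: phi[0] = -75 = -75 deg
  cos(-75 deg) = 0.2588, sin(-75 deg) = -0.9659
  joint[1] = (0.0000, 0.0000) + 3.5 * (0.2588, -0.9659) = (0.0000 + 0.9059, 0.0000 + -3.3807) = (0.9059, -3.3807)
link 1: phi[1] = -75 + 35 = -40 deg
  cos(-40 deg) = 0.7660, sin(-40 deg) = -0.6428
  joint[2] = (0.9059, -3.3807) + 9.7 * (0.7660, -0.6428) = (0.9059 + 7.4306, -3.3807 + -6.2350) = (8.3365, -9.6158)
link 2: phi[2] = -75 + 35 + 5 = -35 deg
  cos(-35 deg) = 0.8192, sin(-35 deg) = -0.5736
  joint[3] = (8.3365, -9.6158) + 5.2 * (0.8192, -0.5736) = (8.3365 + 4.2596, -9.6158 + -2.9826) = (12.5961, -12.5984)
link 3: phi[3] = -75 + 35 + 5 + 90 = 55 deg
  cos(55 deg) = 0.5736, sin(55 deg) = 0.8192
  joint[4] = (12.5961, -12.5984) + 8.3 * (0.5736, 0.8192) = (12.5961 + 4.7607, -12.5984 + 6.7990) = (17.3568, -5.7994)
End effector: (17.3568, -5.7994)

Answer: 17.3568 -5.7994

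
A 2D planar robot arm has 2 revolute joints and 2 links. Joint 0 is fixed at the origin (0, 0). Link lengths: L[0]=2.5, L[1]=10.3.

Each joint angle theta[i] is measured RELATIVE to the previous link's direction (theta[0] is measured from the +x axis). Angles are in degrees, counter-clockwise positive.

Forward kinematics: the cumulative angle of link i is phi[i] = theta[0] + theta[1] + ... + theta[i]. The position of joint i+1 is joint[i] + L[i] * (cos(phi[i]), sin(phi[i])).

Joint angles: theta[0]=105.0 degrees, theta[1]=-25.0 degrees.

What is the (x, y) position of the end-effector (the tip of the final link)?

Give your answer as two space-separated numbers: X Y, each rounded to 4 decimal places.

joint[0] = (0.0000, 0.0000)  (base)
link 0: phi[0] = 105 = 105 deg
  cos(105 deg) = -0.2588, sin(105 deg) = 0.9659
  joint[1] = (0.0000, 0.0000) + 2.5 * (-0.2588, 0.9659) = (0.0000 + -0.6470, 0.0000 + 2.4148) = (-0.6470, 2.4148)
link 1: phi[1] = 105 + -25 = 80 deg
  cos(80 deg) = 0.1736, sin(80 deg) = 0.9848
  joint[2] = (-0.6470, 2.4148) + 10.3 * (0.1736, 0.9848) = (-0.6470 + 1.7886, 2.4148 + 10.1435) = (1.1415, 12.5583)
End effector: (1.1415, 12.5583)

Answer: 1.1415 12.5583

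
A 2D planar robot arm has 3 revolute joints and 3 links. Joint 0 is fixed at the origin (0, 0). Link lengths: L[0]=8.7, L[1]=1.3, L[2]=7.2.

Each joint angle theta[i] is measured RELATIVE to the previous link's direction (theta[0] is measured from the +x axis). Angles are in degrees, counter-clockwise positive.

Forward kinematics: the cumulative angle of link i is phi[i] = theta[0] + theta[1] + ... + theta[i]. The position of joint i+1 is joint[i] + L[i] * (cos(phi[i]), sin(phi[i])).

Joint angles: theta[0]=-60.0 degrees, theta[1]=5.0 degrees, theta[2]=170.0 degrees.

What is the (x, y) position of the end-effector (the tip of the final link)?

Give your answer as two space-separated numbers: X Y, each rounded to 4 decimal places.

joint[0] = (0.0000, 0.0000)  (base)
link 0: phi[0] = -60 = -60 deg
  cos(-60 deg) = 0.5000, sin(-60 deg) = -0.8660
  joint[1] = (0.0000, 0.0000) + 8.7 * (0.5000, -0.8660) = (0.0000 + 4.3500, 0.0000 + -7.5344) = (4.3500, -7.5344)
link 1: phi[1] = -60 + 5 = -55 deg
  cos(-55 deg) = 0.5736, sin(-55 deg) = -0.8192
  joint[2] = (4.3500, -7.5344) + 1.3 * (0.5736, -0.8192) = (4.3500 + 0.7456, -7.5344 + -1.0649) = (5.0956, -8.5993)
link 2: phi[2] = -60 + 5 + 170 = 115 deg
  cos(115 deg) = -0.4226, sin(115 deg) = 0.9063
  joint[3] = (5.0956, -8.5993) + 7.2 * (-0.4226, 0.9063) = (5.0956 + -3.0429, -8.5993 + 6.5254) = (2.0528, -2.0739)
End effector: (2.0528, -2.0739)

Answer: 2.0528 -2.0739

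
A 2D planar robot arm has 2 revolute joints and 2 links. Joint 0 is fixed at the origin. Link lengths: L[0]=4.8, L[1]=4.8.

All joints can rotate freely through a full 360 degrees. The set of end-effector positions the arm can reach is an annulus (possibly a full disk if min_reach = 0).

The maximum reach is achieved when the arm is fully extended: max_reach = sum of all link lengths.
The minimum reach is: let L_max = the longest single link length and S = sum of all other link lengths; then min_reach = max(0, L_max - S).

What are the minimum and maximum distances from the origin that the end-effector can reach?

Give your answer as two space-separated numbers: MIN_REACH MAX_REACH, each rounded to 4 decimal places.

Link lengths: [4.8, 4.8]
max_reach = 4.8 + 4.8 = 9.6
L_max = max([4.8, 4.8]) = 4.8
S (sum of others) = 9.6 - 4.8 = 4.8
min_reach = max(0, 4.8 - 4.8) = max(0, 0) = 0

Answer: 0.0000 9.6000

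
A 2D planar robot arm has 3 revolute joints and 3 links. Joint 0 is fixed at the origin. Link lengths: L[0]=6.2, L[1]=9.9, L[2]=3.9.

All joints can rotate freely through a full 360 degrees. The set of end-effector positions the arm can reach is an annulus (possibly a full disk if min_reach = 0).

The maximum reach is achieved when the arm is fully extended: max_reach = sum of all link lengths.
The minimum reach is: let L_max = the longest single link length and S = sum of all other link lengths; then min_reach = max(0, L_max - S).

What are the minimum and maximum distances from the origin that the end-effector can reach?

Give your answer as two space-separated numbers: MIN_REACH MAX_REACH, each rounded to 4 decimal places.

Answer: 0.0000 20.0000

Derivation:
Link lengths: [6.2, 9.9, 3.9]
max_reach = 6.2 + 9.9 + 3.9 = 20
L_max = max([6.2, 9.9, 3.9]) = 9.9
S (sum of others) = 20 - 9.9 = 10.1
min_reach = max(0, 9.9 - 10.1) = max(0, -0.2) = 0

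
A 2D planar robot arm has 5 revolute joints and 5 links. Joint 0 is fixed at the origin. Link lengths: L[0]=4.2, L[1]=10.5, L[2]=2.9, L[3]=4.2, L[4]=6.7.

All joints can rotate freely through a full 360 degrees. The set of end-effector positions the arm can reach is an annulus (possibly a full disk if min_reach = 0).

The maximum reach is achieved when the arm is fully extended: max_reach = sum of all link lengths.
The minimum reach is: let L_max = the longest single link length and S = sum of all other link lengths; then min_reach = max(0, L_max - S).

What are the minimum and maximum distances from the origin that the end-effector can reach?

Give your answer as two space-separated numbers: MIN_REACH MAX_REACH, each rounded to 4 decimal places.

Link lengths: [4.2, 10.5, 2.9, 4.2, 6.7]
max_reach = 4.2 + 10.5 + 2.9 + 4.2 + 6.7 = 28.5
L_max = max([4.2, 10.5, 2.9, 4.2, 6.7]) = 10.5
S (sum of others) = 28.5 - 10.5 = 18
min_reach = max(0, 10.5 - 18) = max(0, -7.5) = 0

Answer: 0.0000 28.5000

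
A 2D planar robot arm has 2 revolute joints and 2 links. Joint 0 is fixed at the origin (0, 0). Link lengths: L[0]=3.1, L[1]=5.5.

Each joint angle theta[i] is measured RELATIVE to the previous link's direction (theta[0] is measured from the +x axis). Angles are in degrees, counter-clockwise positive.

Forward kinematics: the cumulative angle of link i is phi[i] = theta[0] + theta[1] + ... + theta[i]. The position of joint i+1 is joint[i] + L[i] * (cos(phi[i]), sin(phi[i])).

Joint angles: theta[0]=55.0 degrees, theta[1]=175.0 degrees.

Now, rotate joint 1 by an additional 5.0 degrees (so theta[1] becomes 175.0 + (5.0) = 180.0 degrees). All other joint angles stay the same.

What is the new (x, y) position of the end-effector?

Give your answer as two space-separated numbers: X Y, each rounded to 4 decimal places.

Answer: -1.3766 -1.9660

Derivation:
joint[0] = (0.0000, 0.0000)  (base)
link 0: phi[0] = 55 = 55 deg
  cos(55 deg) = 0.5736, sin(55 deg) = 0.8192
  joint[1] = (0.0000, 0.0000) + 3.1 * (0.5736, 0.8192) = (0.0000 + 1.7781, 0.0000 + 2.5394) = (1.7781, 2.5394)
link 1: phi[1] = 55 + 180 = 235 deg
  cos(235 deg) = -0.5736, sin(235 deg) = -0.8192
  joint[2] = (1.7781, 2.5394) + 5.5 * (-0.5736, -0.8192) = (1.7781 + -3.1547, 2.5394 + -4.5053) = (-1.3766, -1.9660)
End effector: (-1.3766, -1.9660)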